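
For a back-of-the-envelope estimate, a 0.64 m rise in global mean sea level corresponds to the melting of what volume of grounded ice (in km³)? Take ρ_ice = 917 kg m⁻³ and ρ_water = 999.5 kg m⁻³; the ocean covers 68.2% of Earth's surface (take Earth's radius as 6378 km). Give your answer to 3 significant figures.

Required water volume = Δh × A = 0.64 m × 3.49×10^14 m² = 2.231×10^14 m³ = 2.231×10^5 km³.
Ice volume = water volume × ρ_w/ρ_ice = 2.231×10^5 × 999.5/917 = 2.43×10^5 km³.

≈ 2.43×10^5 km³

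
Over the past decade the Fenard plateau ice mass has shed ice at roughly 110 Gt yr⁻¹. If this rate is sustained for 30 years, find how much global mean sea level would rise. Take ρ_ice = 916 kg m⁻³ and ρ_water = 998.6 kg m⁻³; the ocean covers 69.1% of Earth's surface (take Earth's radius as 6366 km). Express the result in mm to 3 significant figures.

≈ 9.39 mm

Total mass lost = 110 Gt/yr × 30 yr = 3300 Gt = 3.300×10^15 kg.
ρ_w = 998.6 kg m⁻³, so water volume = 3.300×10^15 / 998.6 = 3.305×10^12 m³.
Δh = 3.305×10^12 / 3.52×10^14 = 9.39×10^-3 m = 9.39 mm.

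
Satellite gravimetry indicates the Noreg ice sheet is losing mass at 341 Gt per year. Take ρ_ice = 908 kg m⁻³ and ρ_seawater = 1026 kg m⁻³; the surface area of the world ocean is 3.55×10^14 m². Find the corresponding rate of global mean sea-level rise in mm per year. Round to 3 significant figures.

≈ 0.936 mm/yr

ρ_w = 1026 kg m⁻³. Annual water volume added = 341 Gt / ρ_w = 3.410×10^14 kg / 1026 kg m⁻³ = 3.324×10^11 m³.
Δh per year = 3.324×10^11 / 3.55×10^14 = 9.36×10^-4 m = 0.936 mm.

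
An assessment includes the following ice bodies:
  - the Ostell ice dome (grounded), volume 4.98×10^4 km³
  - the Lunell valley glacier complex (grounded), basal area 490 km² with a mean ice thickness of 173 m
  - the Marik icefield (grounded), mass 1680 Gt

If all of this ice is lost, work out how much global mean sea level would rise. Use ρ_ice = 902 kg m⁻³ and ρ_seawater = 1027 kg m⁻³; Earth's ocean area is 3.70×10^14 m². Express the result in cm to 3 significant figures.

Ostell: 4.98×10^4 km³ × (902/1027) = 4.374×10^4 km³ of water.
Lunell: ice volume = 490 km² × 173 m = 84.77 km³; 84.77 × (902/1027) = 74.45 km³ of water.
Marik: 1680 Gt = 1.680×10^15 kg; dividing by ρ_w = 1027 kg m⁻³ gives 1.636×10^12 m³ of water.
Total added water ≈ 4.545×10^13 m³ over 3.70×10^14 m² → Δh = 0.123 m = 12.3 cm.

≈ 12.3 cm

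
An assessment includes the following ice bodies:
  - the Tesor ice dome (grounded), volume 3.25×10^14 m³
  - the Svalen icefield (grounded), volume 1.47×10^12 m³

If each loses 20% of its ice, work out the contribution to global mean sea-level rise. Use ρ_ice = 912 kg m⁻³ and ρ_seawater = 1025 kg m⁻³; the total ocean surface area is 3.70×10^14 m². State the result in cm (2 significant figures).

Tesor: 0.2 × 3.25×10^14 m³ × (912/1025) = 5.783×10^13 m³ of water.
Svalen: 0.2 × 1.47×10^12 m³ × (912/1025) = 2.616×10^11 m³ of water.
Total added water ≈ 5.810×10^13 m³ over 3.70×10^14 m² → Δh = 0.157 m = 16 cm.

≈ 16 cm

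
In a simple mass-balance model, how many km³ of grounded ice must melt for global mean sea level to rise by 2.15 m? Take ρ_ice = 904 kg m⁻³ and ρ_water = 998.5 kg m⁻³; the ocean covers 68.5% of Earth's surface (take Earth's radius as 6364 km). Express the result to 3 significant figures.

≈ 8.28×10^5 km³

Required water volume = Δh × A = 2.15 m × 3.49×10^14 m² = 7.495×10^14 m³ = 7.495×10^5 km³.
Ice volume = water volume × ρ_w/ρ_ice = 7.495×10^5 × 998.5/904 = 8.28×10^5 km³.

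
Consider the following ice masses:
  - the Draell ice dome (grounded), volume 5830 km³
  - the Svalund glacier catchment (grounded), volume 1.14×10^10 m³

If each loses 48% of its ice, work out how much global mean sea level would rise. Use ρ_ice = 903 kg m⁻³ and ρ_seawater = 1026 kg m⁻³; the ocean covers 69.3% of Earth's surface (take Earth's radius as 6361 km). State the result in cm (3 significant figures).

≈ 0.700 cm

Draell: 0.48 × 5830 km³ × (903/1026) = 2463 km³ of water.
Svalund: 0.48 × 1.14×10^10 m³ × (903/1026) = 4.816×10^9 m³ of water.
Total added water ≈ 2.468×10^12 m³ over 3.52×10^14 m² → Δh = 7.00×10^-3 m = 0.700 cm.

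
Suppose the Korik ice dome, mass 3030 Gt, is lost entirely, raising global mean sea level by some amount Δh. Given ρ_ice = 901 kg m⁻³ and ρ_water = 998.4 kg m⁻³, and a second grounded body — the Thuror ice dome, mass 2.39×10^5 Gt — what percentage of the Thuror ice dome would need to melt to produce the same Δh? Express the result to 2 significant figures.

≈ 1.3 %

Equal sea-level rise means equal mass of meltwater, i.e. equal mass of ice lost.
Ice mass of Korik: 3.030×10^15 kg; ice mass of Thuror: 2.390×10^17 kg.
Fraction required = 3.030×10^15 / 2.390×10^17 = 0.0127 → 1.3 %.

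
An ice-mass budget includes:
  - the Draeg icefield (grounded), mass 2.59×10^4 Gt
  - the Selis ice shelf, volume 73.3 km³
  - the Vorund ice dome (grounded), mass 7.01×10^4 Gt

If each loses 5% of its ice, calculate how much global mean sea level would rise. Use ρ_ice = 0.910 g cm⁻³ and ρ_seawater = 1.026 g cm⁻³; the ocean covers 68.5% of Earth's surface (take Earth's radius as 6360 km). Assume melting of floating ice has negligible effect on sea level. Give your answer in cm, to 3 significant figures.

Draeg: 0.05 × 2.59×10^4 Gt = 1.295×10^15 kg; dividing by ρ_w = 1.026 g cm⁻³ = 1026 kg m⁻³ gives 1.262×10^12 m³ of water.
The Selis ice shelf is floating and already displaces its own weight of water, so its melt adds essentially nothing to sea level.
Vorund: 0.05 × 7.01×10^4 Gt = 3.505×10^15 kg; dividing by ρ_w = 1026 kg m⁻³ gives 3.416×10^12 m³ of water.
Total added water ≈ 4.678×10^12 m³ over 3.48×10^14 m² → Δh = 0.0134 m = 1.34 cm.

≈ 1.34 cm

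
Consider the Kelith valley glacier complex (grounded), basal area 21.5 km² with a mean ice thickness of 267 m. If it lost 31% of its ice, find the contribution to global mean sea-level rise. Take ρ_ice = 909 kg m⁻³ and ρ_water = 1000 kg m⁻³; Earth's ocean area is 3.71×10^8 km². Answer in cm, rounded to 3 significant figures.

≈ 4.36×10^-4 cm

Kelith: ice volume = 21.5 km² × 267 m = 5.740 km³; 0.31 × 5.740 × (909/1000) = 1.618 km³ of water.
Spread over 3.71×10^14 m² of ocean, Δh = 1.618×10^9 / 3.71×10^14 = 4.36×10^-6 m = 4.36×10^-4 cm.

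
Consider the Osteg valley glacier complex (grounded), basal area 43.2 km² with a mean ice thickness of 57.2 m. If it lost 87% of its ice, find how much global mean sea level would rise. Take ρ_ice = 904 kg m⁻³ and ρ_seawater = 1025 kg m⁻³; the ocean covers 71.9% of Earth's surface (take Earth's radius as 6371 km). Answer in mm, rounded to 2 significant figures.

≈ 5.2×10^-3 mm

Osteg: ice volume = 43.2 km² × 57.2 m = 2.471 km³; 0.87 × 2.471 × (904/1025) = 1.896 km³ of water.
Spread over 3.67×10^14 m² of ocean, Δh = 1.896×10^9 / 3.67×10^14 = 5.17×10^-6 m = 5.2×10^-3 mm.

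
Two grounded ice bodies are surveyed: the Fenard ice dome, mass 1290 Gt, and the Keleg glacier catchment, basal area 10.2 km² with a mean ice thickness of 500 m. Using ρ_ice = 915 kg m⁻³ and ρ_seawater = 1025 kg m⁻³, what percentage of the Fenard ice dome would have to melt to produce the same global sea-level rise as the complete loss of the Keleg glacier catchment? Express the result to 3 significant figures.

≈ 0.362 %

Equal sea-level rise means equal mass of meltwater, i.e. equal mass of ice lost.
Ice mass of Keleg: 4.666×10^12 kg; ice mass of Fenard: 1.290×10^15 kg.
Fraction required = 4.666×10^12 / 1.290×10^15 = 3.62×10^-3 → 0.362 %.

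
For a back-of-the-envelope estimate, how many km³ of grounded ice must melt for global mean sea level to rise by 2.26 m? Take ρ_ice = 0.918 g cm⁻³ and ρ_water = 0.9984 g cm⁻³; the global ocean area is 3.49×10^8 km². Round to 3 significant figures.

≈ 8.58×10^5 km³

Required water volume = Δh × A = 2.26 m × 3.49×10^14 m² = 7.887×10^14 m³ = 7.887×10^5 km³.
Ice volume = water volume × ρ_w/ρ_ice = 7.887×10^5 × 998.4/918 = 8.58×10^5 km³.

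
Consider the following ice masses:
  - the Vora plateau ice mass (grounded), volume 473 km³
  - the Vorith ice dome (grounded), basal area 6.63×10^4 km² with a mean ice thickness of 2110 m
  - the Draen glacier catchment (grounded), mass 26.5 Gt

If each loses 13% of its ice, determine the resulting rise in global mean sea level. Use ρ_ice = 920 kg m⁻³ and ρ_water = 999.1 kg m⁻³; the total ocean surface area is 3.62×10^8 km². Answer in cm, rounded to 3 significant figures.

Vora: 0.13 × 473 km³ × (920/999.1) = 56.62 km³ of water.
Vorith: ice volume = 6.63×10^4 km² × 2110 m = 1.399×10^5 km³; 0.13 × 1.399×10^5 × (920/999.1) = 1.675×10^4 km³ of water.
Draen: 0.13 × 26.5 Gt = 3.445×10^12 kg; dividing by ρ_w = 999.1 kg m⁻³ gives 3.448×10^9 m³ of water.
Total added water ≈ 1.681×10^13 m³ over 3.62×10^14 m² → Δh = 0.0464 m = 4.64 cm.

≈ 4.64 cm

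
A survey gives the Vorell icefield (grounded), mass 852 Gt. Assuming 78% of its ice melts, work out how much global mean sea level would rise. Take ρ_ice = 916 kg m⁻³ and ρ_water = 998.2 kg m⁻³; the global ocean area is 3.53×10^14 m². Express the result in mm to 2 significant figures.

≈ 1.9 mm

Vorell: 0.78 × 852 Gt = 6.646×10^14 kg; dividing by ρ_w = 998.2 kg m⁻³ gives 6.658×10^11 m³ of water.
Spread over 3.53×10^14 m² of ocean, Δh = 6.658×10^11 / 3.53×10^14 = 1.89×10^-3 m = 1.9 mm.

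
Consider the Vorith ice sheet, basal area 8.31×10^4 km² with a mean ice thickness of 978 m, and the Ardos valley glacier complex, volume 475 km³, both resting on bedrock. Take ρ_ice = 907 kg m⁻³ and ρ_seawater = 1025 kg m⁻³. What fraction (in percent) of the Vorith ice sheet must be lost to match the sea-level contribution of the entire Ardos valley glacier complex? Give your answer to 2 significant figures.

Equal sea-level rise means equal mass of meltwater, i.e. equal mass of ice lost.
Ice mass of Ardos: 4.308×10^14 kg; ice mass of Vorith: 7.371×10^16 kg.
Fraction required = 4.308×10^14 / 7.371×10^16 = 5.84×10^-3 → 0.58 %.

≈ 0.58 %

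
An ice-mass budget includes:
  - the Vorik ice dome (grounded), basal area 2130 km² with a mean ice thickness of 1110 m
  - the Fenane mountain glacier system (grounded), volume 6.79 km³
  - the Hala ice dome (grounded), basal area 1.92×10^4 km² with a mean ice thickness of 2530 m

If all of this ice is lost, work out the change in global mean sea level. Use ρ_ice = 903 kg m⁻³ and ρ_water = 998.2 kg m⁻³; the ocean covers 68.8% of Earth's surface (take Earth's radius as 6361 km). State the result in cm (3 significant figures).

≈ 13.2 cm

Vorik: ice volume = 2130 km² × 1110 m = 2364 km³; 2364 × (903/998.2) = 2139 km³ of water.
Fenane: 6.79 km³ × (903/998.2) = 6.142 km³ of water.
Hala: ice volume = 1.92×10^4 km² × 2530 m = 4.858×10^4 km³; 4.858×10^4 × (903/998.2) = 4.394×10^4 km³ of water.
Total added water ≈ 4.609×10^13 m³ over 3.50×10^14 m² → Δh = 0.132 m = 13.2 cm.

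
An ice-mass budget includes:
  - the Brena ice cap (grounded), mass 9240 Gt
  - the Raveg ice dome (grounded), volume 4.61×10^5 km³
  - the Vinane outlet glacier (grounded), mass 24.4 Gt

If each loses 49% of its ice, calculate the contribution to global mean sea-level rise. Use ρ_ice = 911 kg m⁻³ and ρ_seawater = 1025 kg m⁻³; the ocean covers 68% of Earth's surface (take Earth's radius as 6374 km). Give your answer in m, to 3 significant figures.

≈ 0.591 m

Brena: 0.49 × 9240 Gt = 4.528×10^15 kg; dividing by ρ_w = 1025 kg m⁻³ gives 4.417×10^12 m³ of water.
Raveg: 0.49 × 4.61×10^5 km³ × (911/1025) = 2.008×10^5 km³ of water.
Vinane: 0.49 × 24.4 Gt = 1.196×10^13 kg; dividing by ρ_w = 1025 kg m⁻³ gives 1.166×10^10 m³ of water.
Total added water ≈ 2.052×10^14 m³ over 3.47×10^14 m² → Δh = 0.591 m.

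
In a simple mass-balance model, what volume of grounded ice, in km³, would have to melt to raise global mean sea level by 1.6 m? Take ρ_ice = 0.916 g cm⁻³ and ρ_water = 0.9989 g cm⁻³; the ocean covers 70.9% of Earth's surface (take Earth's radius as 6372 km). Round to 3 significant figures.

≈ 6.31×10^5 km³

Required water volume = Δh × A = 1.6 m × 3.62×10^14 m² = 5.788×10^14 m³ = 5.788×10^5 km³.
Ice volume = water volume × ρ_w/ρ_ice = 5.788×10^5 × 998.9/916 = 6.31×10^5 km³.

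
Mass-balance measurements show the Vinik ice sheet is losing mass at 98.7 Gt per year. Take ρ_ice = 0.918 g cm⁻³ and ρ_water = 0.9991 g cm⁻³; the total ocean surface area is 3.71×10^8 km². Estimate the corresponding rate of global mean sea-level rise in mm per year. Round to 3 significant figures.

≈ 0.266 mm/yr

ρ_w = 0.9991 g cm⁻³ = 999.1 kg m⁻³. Annual water volume added = 98.7 Gt / ρ_w = 9.870×10^13 kg / 999.1 kg m⁻³ = 9.879×10^10 m³.
Δh per year = 9.879×10^10 / 3.71×10^14 = 2.66×10^-4 m = 0.266 mm.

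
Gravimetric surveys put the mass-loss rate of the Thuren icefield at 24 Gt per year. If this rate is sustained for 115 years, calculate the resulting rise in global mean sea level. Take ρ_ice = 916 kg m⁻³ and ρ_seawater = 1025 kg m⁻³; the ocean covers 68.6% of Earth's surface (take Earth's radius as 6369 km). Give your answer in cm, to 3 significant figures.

Total mass lost = 24 Gt/yr × 115 yr = 2760 Gt = 2.760×10^15 kg.
ρ_w = 1025 kg m⁻³, so water volume = 2.760×10^15 / 1025 = 2.693×10^12 m³.
Δh = 2.693×10^12 / 3.50×10^14 = 7.70×10^-3 m = 0.770 cm.

≈ 0.770 cm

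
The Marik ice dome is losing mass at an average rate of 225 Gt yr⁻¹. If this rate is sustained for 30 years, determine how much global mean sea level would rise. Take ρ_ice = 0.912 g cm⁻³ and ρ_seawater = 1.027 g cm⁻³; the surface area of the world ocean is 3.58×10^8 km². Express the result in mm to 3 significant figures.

Total mass lost = 225 Gt/yr × 30 yr = 6750 Gt = 6.750×10^15 kg.
ρ_w = 1.027 g cm⁻³ = 1027 kg m⁻³, so water volume = 6.750×10^15 / 1027 = 6.573×10^12 m³.
Δh = 6.573×10^12 / 3.58×10^14 = 0.0184 m = 18.4 mm.

≈ 18.4 mm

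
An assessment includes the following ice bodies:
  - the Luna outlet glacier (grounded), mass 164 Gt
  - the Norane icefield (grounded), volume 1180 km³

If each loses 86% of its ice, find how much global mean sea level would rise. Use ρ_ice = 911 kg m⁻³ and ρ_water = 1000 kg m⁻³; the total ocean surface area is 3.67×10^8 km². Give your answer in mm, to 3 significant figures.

Luna: 0.86 × 164 Gt = 1.410×10^14 kg; dividing by ρ_w = 1000 kg m⁻³ gives 1.410×10^11 m³ of water.
Norane: 0.86 × 1180 km³ × (911/1000) = 924.5 km³ of water.
Total added water ≈ 1.066×10^12 m³ over 3.67×10^14 m² → Δh = 2.90×10^-3 m = 2.90 mm.

≈ 2.90 mm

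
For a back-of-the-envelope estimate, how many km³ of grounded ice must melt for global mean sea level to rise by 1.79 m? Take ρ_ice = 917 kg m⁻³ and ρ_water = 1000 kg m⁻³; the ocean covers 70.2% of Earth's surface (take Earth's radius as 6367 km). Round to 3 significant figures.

≈ 6.98×10^5 km³

Required water volume = Δh × A = 1.79 m × 3.58×10^14 m² = 6.401×10^14 m³ = 6.401×10^5 km³.
Ice volume = water volume × ρ_w/ρ_ice = 6.401×10^5 × 1000/917 = 6.98×10^5 km³.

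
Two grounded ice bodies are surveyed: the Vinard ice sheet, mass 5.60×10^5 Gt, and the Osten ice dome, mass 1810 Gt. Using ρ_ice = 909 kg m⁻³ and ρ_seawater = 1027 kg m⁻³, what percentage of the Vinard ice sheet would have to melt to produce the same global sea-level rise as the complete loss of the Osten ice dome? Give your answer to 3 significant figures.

≈ 0.323 %

Equal sea-level rise means equal mass of meltwater, i.e. equal mass of ice lost.
Ice mass of Osten: 1.810×10^15 kg; ice mass of Vinard: 5.600×10^17 kg.
Fraction required = 1.810×10^15 / 5.600×10^17 = 3.23×10^-3 → 0.323 %.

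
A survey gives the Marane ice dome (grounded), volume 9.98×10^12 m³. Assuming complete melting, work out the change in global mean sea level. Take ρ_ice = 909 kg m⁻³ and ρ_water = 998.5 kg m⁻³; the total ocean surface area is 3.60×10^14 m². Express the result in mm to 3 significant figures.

≈ 25.2 mm

Marane: 9.98×10^12 m³ × (909/998.5) = 9.085×10^12 m³ of water.
Spread over 3.60×10^14 m² of ocean, Δh = 9.085×10^12 / 3.60×10^14 = 0.0252 m = 25.2 mm.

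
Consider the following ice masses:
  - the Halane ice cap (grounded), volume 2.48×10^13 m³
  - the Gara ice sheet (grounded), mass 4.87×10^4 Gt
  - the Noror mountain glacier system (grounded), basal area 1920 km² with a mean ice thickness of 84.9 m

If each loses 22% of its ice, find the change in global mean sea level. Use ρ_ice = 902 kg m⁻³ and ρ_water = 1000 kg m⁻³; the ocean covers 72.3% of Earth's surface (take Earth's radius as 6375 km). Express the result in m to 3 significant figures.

Halane: 0.22 × 2.48×10^13 m³ × (902/1000) = 4.921×10^12 m³ of water.
Gara: 0.22 × 4.87×10^4 Gt = 1.071×10^16 kg; dividing by ρ_w = 1000 kg m⁻³ gives 1.071×10^13 m³ of water.
Noror: ice volume = 1920 km² × 84.9 m = 163.0 km³; 0.22 × 163.0 × (902/1000) = 32.35 km³ of water.
Total added water ≈ 1.567×10^13 m³ over 3.69×10^14 m² → Δh = 0.0424 m.

≈ 0.0424 m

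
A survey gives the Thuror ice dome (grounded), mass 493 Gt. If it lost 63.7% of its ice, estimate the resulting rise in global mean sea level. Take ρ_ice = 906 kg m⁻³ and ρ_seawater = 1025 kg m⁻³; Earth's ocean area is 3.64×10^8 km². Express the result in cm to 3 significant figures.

≈ 0.0842 cm

Thuror: 0.637 × 493 Gt = 3.140×10^14 kg; dividing by ρ_w = 1025 kg m⁻³ gives 3.064×10^11 m³ of water.
Spread over 3.64×10^14 m² of ocean, Δh = 3.064×10^11 / 3.64×10^14 = 8.42×10^-4 m = 0.0842 cm.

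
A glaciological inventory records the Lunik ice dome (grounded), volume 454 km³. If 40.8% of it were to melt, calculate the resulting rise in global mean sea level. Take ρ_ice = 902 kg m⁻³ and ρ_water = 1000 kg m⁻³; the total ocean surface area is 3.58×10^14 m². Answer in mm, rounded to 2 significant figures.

≈ 0.47 mm

Lunik: 0.408 × 454 km³ × (902/1000) = 167.1 km³ of water.
Spread over 3.58×10^14 m² of ocean, Δh = 1.671×10^11 / 3.58×10^14 = 4.67×10^-4 m = 0.47 mm.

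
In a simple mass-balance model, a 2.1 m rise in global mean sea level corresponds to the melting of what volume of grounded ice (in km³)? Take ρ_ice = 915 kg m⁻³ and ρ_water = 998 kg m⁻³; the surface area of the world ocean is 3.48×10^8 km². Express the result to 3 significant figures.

≈ 7.97×10^5 km³

Required water volume = Δh × A = 2.1 m × 3.48×10^14 m² = 7.308×10^14 m³ = 7.308×10^5 km³.
Ice volume = water volume × ρ_w/ρ_ice = 7.308×10^5 × 998/915 = 7.97×10^5 km³.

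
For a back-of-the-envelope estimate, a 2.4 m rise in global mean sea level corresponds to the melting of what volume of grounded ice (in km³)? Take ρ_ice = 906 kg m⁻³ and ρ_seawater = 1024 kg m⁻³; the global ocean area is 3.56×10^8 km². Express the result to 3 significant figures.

≈ 9.66×10^5 km³

Required water volume = Δh × A = 2.4 m × 3.56×10^14 m² = 8.544×10^14 m³ = 8.544×10^5 km³.
Ice volume = water volume × ρ_w/ρ_ice = 8.544×10^5 × 1024/906 = 9.66×10^5 km³.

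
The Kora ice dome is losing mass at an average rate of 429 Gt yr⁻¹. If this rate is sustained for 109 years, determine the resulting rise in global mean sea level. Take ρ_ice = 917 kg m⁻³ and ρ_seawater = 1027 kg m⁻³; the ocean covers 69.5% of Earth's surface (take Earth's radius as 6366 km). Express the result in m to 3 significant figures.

Total mass lost = 429 Gt/yr × 109 yr = 4.676×10^4 Gt = 4.676×10^16 kg.
ρ_w = 1027 kg m⁻³, so water volume = 4.676×10^16 / 1027 = 4.553×10^13 m³.
Δh = 4.553×10^13 / 3.54×10^14 = 0.129 m.

≈ 0.129 m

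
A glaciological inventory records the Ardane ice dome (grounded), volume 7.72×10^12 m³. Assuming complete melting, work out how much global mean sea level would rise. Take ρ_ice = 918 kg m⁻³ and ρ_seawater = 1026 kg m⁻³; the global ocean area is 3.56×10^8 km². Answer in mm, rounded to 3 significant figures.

≈ 19.4 mm

Ardane: 7.72×10^12 m³ × (918/1026) = 6.907×10^12 m³ of water.
Spread over 3.56×10^14 m² of ocean, Δh = 6.907×10^12 / 3.56×10^14 = 0.0194 m = 19.4 mm.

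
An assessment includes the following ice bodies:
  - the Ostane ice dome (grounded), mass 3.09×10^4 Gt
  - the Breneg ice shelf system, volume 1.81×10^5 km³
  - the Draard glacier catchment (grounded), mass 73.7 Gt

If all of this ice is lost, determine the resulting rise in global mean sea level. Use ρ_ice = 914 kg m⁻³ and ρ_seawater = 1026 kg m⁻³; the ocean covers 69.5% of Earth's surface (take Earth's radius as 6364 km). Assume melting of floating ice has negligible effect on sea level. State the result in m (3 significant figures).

Ostane: 3.09×10^4 Gt = 3.090×10^16 kg; dividing by ρ_w = 1026 kg m⁻³ gives 3.012×10^13 m³ of water.
The Breneg ice shelf system is floating and already displaces its own weight of water, so its melt adds essentially nothing to sea level.
Draard: 73.7 Gt = 7.370×10^13 kg; dividing by ρ_w = 1026 kg m⁻³ gives 7.183×10^10 m³ of water.
Total added water ≈ 3.019×10^13 m³ over 3.54×10^14 m² → Δh = 0.0853 m.

≈ 0.0853 m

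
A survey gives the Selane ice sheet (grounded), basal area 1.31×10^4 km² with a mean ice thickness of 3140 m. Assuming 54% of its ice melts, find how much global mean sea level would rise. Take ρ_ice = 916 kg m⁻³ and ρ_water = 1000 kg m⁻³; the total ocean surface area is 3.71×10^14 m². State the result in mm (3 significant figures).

≈ 54.8 mm

Selane: ice volume = 1.31×10^4 km² × 3140 m = 4.113×10^4 km³; 0.54 × 4.113×10^4 × (916/1000) = 2.035×10^4 km³ of water.
Spread over 3.71×10^14 m² of ocean, Δh = 2.035×10^13 / 3.71×10^14 = 0.0548 m = 54.8 mm.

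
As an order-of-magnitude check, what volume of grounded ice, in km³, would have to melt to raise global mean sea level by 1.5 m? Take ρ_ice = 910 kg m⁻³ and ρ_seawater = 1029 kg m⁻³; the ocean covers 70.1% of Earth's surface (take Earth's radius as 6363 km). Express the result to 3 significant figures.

Required water volume = Δh × A = 1.5 m × 3.57×10^14 m² = 5.350×10^14 m³ = 5.350×10^5 km³.
Ice volume = water volume × ρ_w/ρ_ice = 5.350×10^5 × 1029/910 = 6.05×10^5 km³.

≈ 6.05×10^5 km³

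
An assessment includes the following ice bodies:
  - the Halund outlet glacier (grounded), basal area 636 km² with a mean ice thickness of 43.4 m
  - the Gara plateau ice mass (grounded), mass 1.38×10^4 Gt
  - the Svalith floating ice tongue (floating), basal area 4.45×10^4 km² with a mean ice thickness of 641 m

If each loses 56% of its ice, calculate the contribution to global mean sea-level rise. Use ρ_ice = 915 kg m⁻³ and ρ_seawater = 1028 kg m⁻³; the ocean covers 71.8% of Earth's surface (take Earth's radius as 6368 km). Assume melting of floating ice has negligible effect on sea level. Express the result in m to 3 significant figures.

≈ 0.0206 m

Halund: ice volume = 636 km² × 43.4 m = 27.60 km³; 0.56 × 27.60 × (915/1028) = 13.76 km³ of water.
Gara: 0.56 × 1.38×10^4 Gt = 7.728×10^15 kg; dividing by ρ_w = 1028 kg m⁻³ gives 7.518×10^12 m³ of water.
The Svalith floating ice tongue is floating and already displaces its own weight of water, so its melt adds essentially nothing to sea level.
Total added water ≈ 7.531×10^12 m³ over 3.66×10^14 m² → Δh = 0.0206 m.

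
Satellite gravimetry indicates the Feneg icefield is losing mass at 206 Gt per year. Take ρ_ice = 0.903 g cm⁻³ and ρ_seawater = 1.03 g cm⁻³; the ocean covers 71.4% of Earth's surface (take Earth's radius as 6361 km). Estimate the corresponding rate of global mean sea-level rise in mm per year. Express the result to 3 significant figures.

ρ_w = 1.03 g cm⁻³ = 1030 kg m⁻³. Annual water volume added = 206 Gt / ρ_w = 2.060×10^14 kg / 1030 kg m⁻³ = 2.000×10^11 m³.
Δh per year = 2.000×10^11 / 3.63×10^14 = 5.51×10^-4 m = 0.551 mm.

≈ 0.551 mm/yr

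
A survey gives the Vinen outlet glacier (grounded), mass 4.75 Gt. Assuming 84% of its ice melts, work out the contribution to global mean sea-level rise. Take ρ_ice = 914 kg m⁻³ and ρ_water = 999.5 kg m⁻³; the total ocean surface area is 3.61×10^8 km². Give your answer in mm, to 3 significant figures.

≈ 0.0111 mm

Vinen: 0.84 × 4.75 Gt = 3.990×10^12 kg; dividing by ρ_w = 999.5 kg m⁻³ gives 3.992×10^9 m³ of water.
Spread over 3.61×10^14 m² of ocean, Δh = 3.992×10^9 / 3.61×10^14 = 1.11×10^-5 m = 0.0111 mm.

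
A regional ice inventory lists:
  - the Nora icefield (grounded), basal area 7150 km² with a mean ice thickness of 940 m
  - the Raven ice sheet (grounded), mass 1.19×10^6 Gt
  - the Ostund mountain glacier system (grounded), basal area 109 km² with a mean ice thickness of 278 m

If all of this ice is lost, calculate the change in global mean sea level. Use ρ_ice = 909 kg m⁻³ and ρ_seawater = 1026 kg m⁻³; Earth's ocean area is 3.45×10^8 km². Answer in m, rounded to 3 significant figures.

Nora: ice volume = 7150 km² × 940 m = 6721 km³; 6721 × (909/1026) = 5955 km³ of water.
Raven: 1.19×10^6 Gt = 1.190×10^18 kg; dividing by ρ_w = 1026 kg m⁻³ gives 1.160×10^15 m³ of water.
Ostund: ice volume = 109 km² × 278 m = 30.30 km³; 30.30 × (909/1026) = 26.85 km³ of water.
Total added water ≈ 1.166×10^15 m³ over 3.45×10^14 m² → Δh = 3.38 m.

≈ 3.38 m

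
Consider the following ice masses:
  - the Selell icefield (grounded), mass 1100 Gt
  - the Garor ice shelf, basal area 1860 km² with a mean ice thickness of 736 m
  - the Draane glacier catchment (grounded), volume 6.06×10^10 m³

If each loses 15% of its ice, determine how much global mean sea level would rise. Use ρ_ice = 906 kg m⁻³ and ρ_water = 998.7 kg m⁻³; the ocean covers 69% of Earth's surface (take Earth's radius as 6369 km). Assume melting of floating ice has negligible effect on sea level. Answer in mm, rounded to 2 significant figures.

≈ 0.49 mm

Selell: 0.15 × 1100 Gt = 1.650×10^14 kg; dividing by ρ_w = 998.7 kg m⁻³ gives 1.652×10^11 m³ of water.
The Garor ice shelf is floating and already displaces its own weight of water, so its melt adds essentially nothing to sea level.
Draane: 0.15 × 6.06×10^10 m³ × (906/998.7) = 8.246×10^9 m³ of water.
Total added water ≈ 1.735×10^11 m³ over 3.52×10^14 m² → Δh = 4.93×10^-4 m = 0.49 mm.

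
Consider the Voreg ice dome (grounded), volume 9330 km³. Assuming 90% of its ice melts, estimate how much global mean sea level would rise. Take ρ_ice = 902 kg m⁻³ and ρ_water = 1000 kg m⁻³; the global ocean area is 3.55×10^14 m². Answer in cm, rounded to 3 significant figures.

Voreg: 0.9 × 9330 km³ × (902/1000) = 7574 km³ of water.
Spread over 3.55×10^14 m² of ocean, Δh = 7.574×10^12 / 3.55×10^14 = 0.0213 m = 2.13 cm.

≈ 2.13 cm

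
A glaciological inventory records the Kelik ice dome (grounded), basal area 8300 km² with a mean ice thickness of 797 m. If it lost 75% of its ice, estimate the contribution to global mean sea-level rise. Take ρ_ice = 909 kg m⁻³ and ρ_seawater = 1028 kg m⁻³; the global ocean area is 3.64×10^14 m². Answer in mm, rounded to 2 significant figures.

Kelik: ice volume = 8300 km² × 797 m = 6615 km³; 0.75 × 6615 × (909/1028) = 4387 km³ of water.
Spread over 3.64×10^14 m² of ocean, Δh = 4.387×10^12 / 3.64×10^14 = 0.0121 m = 12 mm.

≈ 12 mm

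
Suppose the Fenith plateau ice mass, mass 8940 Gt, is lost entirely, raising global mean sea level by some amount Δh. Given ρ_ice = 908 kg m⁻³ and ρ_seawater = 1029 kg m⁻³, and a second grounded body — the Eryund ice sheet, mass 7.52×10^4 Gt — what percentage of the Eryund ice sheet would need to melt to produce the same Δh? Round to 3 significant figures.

Equal sea-level rise means equal mass of meltwater, i.e. equal mass of ice lost.
Ice mass of Fenith: 8.940×10^15 kg; ice mass of Eryund: 7.520×10^16 kg.
Fraction required = 8.940×10^15 / 7.520×10^16 = 0.119 → 11.9 %.

≈ 11.9 %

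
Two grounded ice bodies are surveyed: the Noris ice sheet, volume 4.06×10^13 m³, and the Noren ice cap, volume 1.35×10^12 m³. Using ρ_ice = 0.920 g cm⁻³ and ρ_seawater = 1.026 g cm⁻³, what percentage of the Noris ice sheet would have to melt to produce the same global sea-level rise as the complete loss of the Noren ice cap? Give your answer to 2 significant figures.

Equal sea-level rise means equal mass of meltwater, i.e. equal mass of ice lost.
Ice mass of Noren: 1.242×10^15 kg; ice mass of Noris: 3.735×10^16 kg.
Fraction required = 1.242×10^15 / 3.735×10^16 = 0.0333 → 3.3 %.

≈ 3.3 %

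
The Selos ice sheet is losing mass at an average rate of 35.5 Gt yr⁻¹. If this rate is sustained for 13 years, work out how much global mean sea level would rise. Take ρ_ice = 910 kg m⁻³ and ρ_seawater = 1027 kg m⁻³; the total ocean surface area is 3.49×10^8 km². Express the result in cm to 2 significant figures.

Total mass lost = 35.5 Gt/yr × 13 yr = 461.5 Gt = 4.615×10^14 kg.
ρ_w = 1027 kg m⁻³, so water volume = 4.615×10^14 / 1027 = 4.494×10^11 m³.
Δh = 4.494×10^11 / 3.49×10^14 = 1.29×10^-3 m = 0.13 cm.

≈ 0.13 cm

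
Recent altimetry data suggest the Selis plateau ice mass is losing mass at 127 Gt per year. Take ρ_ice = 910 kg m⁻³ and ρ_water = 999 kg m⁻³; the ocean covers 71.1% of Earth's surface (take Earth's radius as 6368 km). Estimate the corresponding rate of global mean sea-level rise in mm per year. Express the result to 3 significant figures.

ρ_w = 999 kg m⁻³. Annual water volume added = 127 Gt / ρ_w = 1.270×10^14 kg / 999 kg m⁻³ = 1.271×10^11 m³.
Δh per year = 1.271×10^11 / 3.62×10^14 = 3.51×10^-4 m = 0.351 mm.

≈ 0.351 mm/yr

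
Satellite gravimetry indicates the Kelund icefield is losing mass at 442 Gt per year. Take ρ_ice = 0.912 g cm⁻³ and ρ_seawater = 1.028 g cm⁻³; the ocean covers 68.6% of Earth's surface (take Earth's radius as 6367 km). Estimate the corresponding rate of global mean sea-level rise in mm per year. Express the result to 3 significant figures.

ρ_w = 1.028 g cm⁻³ = 1028 kg m⁻³. Annual water volume added = 442 Gt / ρ_w = 4.420×10^14 kg / 1028 kg m⁻³ = 4.300×10^11 m³.
Δh per year = 4.300×10^11 / 3.49×10^14 = 1.23×10^-3 m = 1.23 mm.

≈ 1.23 mm/yr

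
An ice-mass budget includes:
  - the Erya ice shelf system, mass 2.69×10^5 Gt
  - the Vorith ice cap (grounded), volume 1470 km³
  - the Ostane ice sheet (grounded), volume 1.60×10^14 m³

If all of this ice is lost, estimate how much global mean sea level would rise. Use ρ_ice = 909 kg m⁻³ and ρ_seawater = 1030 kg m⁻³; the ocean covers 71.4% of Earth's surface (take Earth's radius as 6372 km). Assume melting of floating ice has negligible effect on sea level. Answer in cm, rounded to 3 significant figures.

The Erya ice shelf system is floating and already displaces its own weight of water, so its melt adds essentially nothing to sea level.
Vorith: 1470 km³ × (909/1030) = 1297 km³ of water.
Ostane: 1.60×10^14 m³ × (909/1030) = 1.412×10^14 m³ of water.
Total added water ≈ 1.425×10^14 m³ over 3.64×10^14 m² → Δh = 0.391 m = 39.1 cm.

≈ 39.1 cm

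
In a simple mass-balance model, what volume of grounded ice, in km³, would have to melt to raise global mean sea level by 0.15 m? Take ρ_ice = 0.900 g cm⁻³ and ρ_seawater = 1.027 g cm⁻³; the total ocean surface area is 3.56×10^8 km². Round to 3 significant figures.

Required water volume = Δh × A = 0.15 m × 3.56×10^14 m² = 5.340×10^13 m³ = 5.340×10^4 km³.
Ice volume = water volume × ρ_w/ρ_ice = 5.340×10^4 × 1027/900 = 6.09×10^4 km³.

≈ 6.09×10^4 km³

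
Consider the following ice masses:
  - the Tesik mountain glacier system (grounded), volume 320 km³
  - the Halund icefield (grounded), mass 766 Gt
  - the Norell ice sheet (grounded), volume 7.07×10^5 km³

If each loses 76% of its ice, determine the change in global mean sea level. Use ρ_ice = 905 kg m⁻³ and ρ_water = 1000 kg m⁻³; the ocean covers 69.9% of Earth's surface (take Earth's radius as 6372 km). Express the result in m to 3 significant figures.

Tesik: 0.76 × 320 km³ × (905/1000) = 220.1 km³ of water.
Halund: 0.76 × 766 Gt = 5.822×10^14 kg; dividing by ρ_w = 1000 kg m⁻³ gives 5.822×10^11 m³ of water.
Norell: 0.76 × 7.07×10^5 km³ × (905/1000) = 4.863×10^5 km³ of water.
Total added water ≈ 4.871×10^14 m³ over 3.57×10^14 m² → Δh = 1.37 m.

≈ 1.37 m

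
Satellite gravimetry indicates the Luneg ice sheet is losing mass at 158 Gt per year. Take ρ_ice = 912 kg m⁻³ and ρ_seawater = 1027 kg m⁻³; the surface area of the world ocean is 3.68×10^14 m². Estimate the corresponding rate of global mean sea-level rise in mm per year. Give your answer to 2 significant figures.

≈ 0.42 mm/yr

ρ_w = 1027 kg m⁻³. Annual water volume added = 158 Gt / ρ_w = 1.580×10^14 kg / 1027 kg m⁻³ = 1.538×10^11 m³.
Δh per year = 1.538×10^11 / 3.68×10^14 = 4.18×10^-4 m = 0.42 mm.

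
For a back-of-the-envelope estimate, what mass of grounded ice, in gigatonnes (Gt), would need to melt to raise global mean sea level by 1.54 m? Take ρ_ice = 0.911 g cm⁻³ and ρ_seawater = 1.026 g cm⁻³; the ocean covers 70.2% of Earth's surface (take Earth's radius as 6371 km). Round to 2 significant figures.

≈ 5.7×10^5 Gt

Required water volume = Δh × A = 1.54 m × 3.58×10^14 m² = 5.514×10^14 m³.
ρ_w = 1.026 g cm⁻³ = 1026 kg m⁻³, so the mass of water = 5.514×10^14 m³ × 1026 kg m⁻³ = 5.658×10^17 kg = 5.7×10^5 Gt (and the same mass of ice, by conservation).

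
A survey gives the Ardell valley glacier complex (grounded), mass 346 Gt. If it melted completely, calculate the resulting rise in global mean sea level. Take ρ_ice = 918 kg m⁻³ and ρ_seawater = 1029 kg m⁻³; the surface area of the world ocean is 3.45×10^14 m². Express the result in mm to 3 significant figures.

≈ 0.975 mm

Ardell: 346 Gt = 3.460×10^14 kg; dividing by ρ_w = 1029 kg m⁻³ gives 3.362×10^11 m³ of water.
Spread over 3.45×10^14 m² of ocean, Δh = 3.362×10^11 / 3.45×10^14 = 9.75×10^-4 m = 0.975 mm.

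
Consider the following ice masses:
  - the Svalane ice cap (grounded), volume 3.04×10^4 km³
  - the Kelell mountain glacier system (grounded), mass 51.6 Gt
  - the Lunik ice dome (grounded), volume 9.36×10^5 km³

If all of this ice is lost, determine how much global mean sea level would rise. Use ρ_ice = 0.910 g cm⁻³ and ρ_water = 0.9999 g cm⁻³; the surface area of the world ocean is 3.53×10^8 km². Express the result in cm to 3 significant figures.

≈ 249 cm

Svalane: 3.04×10^4 km³ × (910/999.9) = 2.767×10^4 km³ of water.
Kelell: 51.6 Gt = 5.160×10^13 kg; dividing by ρ_w = 0.9999 g cm⁻³ = 999.9 kg m⁻³ gives 5.161×10^10 m³ of water.
Lunik: 9.36×10^5 km³ × (910/999.9) = 8.518×10^5 km³ of water.
Total added water ≈ 8.796×10^14 m³ over 3.53×10^14 m² → Δh = 2.49 m = 249 cm.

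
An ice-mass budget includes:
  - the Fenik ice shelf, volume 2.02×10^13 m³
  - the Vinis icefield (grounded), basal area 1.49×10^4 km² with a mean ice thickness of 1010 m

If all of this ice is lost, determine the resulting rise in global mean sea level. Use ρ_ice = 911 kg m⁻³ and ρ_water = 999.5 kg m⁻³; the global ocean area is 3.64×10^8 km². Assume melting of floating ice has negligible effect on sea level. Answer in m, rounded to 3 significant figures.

≈ 0.0377 m

The Fenik ice shelf is floating and already displaces its own weight of water, so its melt adds essentially nothing to sea level.
Vinis: ice volume = 1.49×10^4 km² × 1010 m = 1.505×10^4 km³; 1.505×10^4 × (911/999.5) = 1.372×10^4 km³ of water.
Total added water ≈ 1.372×10^13 m³ over 3.64×10^14 m² → Δh = 0.0377 m.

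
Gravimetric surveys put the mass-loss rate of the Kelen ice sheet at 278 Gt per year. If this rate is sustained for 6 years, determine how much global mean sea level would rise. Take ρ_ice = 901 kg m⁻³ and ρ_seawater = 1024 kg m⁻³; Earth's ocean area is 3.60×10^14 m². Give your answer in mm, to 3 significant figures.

Total mass lost = 278 Gt/yr × 6 yr = 1668 Gt = 1.668×10^15 kg.
ρ_w = 1024 kg m⁻³, so water volume = 1.668×10^15 / 1024 = 1.629×10^12 m³.
Δh = 1.629×10^12 / 3.60×10^14 = 4.52×10^-3 m = 4.52 mm.

≈ 4.52 mm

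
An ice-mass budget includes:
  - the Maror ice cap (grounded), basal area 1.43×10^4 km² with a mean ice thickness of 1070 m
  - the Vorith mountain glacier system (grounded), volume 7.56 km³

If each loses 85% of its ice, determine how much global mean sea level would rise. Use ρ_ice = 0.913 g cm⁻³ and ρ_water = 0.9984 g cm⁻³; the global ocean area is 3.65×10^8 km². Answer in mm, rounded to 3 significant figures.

≈ 32.6 mm

Maror: ice volume = 1.43×10^4 km² × 1070 m = 1.530×10^4 km³; 0.85 × 1.530×10^4 × (913/998.4) = 1.189×10^4 km³ of water.
Vorith: 0.85 × 7.56 km³ × (913/998.4) = 5.876 km³ of water.
Total added water ≈ 1.190×10^13 m³ over 3.65×10^14 m² → Δh = 0.0326 m = 32.6 mm.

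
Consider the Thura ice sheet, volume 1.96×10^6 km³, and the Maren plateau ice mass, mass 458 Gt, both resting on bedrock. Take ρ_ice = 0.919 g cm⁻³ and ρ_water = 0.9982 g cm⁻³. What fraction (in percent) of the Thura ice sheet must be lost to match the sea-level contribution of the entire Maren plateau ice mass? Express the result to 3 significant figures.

≈ 0.0254 %

Equal sea-level rise means equal mass of meltwater, i.e. equal mass of ice lost.
Ice mass of Maren: 4.580×10^14 kg; ice mass of Thura: 1.801×10^18 kg.
Fraction required = 4.580×10^14 / 1.801×10^18 = 2.54×10^-4 → 0.0254 %.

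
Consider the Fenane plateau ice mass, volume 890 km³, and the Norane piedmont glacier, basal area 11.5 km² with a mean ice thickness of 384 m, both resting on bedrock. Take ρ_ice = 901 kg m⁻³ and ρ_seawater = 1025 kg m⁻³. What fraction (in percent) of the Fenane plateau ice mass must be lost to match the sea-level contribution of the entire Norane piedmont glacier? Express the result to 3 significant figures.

Equal sea-level rise means equal mass of meltwater, i.e. equal mass of ice lost.
Ice mass of Norane: 3.979×10^12 kg; ice mass of Fenane: 8.019×10^14 kg.
Fraction required = 3.979×10^12 / 8.019×10^14 = 4.96×10^-3 → 0.496 %.

≈ 0.496 %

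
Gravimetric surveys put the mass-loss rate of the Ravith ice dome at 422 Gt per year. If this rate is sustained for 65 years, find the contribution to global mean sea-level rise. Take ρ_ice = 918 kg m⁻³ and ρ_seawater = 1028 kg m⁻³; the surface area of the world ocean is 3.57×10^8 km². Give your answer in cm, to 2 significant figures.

≈ 7.5 cm

Total mass lost = 422 Gt/yr × 65 yr = 2.743×10^4 Gt = 2.743×10^16 kg.
ρ_w = 1028 kg m⁻³, so water volume = 2.743×10^16 / 1028 = 2.668×10^13 m³.
Δh = 2.668×10^13 / 3.57×10^14 = 0.0747 m = 7.5 cm.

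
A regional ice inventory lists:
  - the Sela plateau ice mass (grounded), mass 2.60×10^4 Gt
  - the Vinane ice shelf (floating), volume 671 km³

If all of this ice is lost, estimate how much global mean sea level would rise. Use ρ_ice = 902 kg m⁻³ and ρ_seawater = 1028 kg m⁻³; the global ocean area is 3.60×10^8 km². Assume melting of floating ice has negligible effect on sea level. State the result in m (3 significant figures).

Sela: 2.60×10^4 Gt = 2.600×10^16 kg; dividing by ρ_w = 1028 kg m⁻³ gives 2.529×10^13 m³ of water.
The Vinane ice shelf is floating and already displaces its own weight of water, so its melt adds essentially nothing to sea level.
Total added water ≈ 2.529×10^13 m³ over 3.60×10^14 m² → Δh = 0.0703 m.

≈ 0.0703 m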